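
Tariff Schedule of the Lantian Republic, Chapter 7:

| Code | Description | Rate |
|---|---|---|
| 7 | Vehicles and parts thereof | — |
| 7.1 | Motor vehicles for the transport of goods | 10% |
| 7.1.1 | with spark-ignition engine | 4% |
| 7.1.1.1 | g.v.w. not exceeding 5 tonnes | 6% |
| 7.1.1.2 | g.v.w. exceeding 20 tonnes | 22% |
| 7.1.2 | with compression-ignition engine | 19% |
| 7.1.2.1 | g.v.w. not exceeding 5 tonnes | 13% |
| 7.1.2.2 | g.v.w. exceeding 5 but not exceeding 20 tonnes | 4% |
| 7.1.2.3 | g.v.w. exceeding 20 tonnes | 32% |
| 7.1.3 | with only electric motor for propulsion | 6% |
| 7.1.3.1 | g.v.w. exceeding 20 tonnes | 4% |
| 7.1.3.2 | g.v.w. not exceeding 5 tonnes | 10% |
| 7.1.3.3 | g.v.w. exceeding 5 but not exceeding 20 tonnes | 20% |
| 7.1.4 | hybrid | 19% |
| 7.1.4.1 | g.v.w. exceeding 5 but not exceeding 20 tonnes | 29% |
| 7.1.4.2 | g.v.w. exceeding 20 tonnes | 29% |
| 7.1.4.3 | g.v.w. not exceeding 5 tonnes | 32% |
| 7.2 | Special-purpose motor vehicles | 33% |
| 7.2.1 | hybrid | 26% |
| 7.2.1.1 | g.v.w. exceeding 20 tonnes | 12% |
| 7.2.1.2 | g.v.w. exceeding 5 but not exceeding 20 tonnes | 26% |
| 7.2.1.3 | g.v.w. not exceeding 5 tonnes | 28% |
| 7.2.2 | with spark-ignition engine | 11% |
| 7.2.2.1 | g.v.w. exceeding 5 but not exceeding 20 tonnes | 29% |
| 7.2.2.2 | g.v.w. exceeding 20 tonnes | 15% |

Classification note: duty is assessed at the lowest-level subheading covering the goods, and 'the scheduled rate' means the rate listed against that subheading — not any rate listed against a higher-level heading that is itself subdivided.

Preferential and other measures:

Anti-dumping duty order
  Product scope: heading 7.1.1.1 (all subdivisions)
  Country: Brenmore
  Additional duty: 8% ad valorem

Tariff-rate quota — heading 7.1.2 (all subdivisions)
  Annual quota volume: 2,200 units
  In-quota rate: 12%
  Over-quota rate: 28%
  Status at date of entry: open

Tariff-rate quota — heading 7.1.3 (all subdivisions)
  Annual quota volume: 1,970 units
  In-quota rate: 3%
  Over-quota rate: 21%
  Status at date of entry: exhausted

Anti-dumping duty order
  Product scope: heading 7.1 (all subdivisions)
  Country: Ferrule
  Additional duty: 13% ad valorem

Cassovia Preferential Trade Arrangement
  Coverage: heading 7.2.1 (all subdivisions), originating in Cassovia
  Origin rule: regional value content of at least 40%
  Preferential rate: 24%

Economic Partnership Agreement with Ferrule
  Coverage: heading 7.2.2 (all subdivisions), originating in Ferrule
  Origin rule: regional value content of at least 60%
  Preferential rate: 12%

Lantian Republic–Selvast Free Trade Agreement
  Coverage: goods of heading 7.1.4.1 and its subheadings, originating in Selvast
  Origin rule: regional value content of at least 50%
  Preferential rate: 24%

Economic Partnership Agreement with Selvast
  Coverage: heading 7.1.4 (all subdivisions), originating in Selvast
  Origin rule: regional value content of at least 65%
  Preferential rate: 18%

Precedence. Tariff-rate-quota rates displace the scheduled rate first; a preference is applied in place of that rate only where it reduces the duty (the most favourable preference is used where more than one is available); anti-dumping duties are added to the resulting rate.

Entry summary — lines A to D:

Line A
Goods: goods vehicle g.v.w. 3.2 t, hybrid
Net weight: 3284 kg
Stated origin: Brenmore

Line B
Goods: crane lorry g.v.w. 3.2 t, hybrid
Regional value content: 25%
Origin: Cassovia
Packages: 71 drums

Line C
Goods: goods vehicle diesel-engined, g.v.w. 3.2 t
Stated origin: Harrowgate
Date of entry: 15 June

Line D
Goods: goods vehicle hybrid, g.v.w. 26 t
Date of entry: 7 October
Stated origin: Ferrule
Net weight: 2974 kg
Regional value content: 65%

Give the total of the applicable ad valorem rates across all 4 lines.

Line A: goods vehicle → 7.1; hybrid → 7.1.4; g.v.w. 3.2 t → 7.1.4.3. Scheduled 32%. No special measure applies. → 32%.
Line B: crane lorry → 7.2; hybrid → 7.2.1; g.v.w. 3.2 t → 7.2.1.3. Scheduled 28%. Cassovia agreement on 7.2.1: RVC < 40%. → 28%.
Line C: goods vehicle → 7.1; diesel-engined → 7.1.2; g.v.w. 3.2 t → 7.1.2.1. Scheduled 13%. quota on 7.1.2 open → in-quota 12%. → 12%.
Line D: goods vehicle → 7.1; hybrid → 7.1.4; g.v.w. 26 t → 7.1.4.2. Scheduled 29%. Ferrule agreement on 7.2.2: 7.1.4.2 not covered; anti-dumping (Ferrule, 7.1): +13%; total 29% + 13% = 42%. → 42%.
Sum: 32% + 28% + 12% + 42% = 114%.

114%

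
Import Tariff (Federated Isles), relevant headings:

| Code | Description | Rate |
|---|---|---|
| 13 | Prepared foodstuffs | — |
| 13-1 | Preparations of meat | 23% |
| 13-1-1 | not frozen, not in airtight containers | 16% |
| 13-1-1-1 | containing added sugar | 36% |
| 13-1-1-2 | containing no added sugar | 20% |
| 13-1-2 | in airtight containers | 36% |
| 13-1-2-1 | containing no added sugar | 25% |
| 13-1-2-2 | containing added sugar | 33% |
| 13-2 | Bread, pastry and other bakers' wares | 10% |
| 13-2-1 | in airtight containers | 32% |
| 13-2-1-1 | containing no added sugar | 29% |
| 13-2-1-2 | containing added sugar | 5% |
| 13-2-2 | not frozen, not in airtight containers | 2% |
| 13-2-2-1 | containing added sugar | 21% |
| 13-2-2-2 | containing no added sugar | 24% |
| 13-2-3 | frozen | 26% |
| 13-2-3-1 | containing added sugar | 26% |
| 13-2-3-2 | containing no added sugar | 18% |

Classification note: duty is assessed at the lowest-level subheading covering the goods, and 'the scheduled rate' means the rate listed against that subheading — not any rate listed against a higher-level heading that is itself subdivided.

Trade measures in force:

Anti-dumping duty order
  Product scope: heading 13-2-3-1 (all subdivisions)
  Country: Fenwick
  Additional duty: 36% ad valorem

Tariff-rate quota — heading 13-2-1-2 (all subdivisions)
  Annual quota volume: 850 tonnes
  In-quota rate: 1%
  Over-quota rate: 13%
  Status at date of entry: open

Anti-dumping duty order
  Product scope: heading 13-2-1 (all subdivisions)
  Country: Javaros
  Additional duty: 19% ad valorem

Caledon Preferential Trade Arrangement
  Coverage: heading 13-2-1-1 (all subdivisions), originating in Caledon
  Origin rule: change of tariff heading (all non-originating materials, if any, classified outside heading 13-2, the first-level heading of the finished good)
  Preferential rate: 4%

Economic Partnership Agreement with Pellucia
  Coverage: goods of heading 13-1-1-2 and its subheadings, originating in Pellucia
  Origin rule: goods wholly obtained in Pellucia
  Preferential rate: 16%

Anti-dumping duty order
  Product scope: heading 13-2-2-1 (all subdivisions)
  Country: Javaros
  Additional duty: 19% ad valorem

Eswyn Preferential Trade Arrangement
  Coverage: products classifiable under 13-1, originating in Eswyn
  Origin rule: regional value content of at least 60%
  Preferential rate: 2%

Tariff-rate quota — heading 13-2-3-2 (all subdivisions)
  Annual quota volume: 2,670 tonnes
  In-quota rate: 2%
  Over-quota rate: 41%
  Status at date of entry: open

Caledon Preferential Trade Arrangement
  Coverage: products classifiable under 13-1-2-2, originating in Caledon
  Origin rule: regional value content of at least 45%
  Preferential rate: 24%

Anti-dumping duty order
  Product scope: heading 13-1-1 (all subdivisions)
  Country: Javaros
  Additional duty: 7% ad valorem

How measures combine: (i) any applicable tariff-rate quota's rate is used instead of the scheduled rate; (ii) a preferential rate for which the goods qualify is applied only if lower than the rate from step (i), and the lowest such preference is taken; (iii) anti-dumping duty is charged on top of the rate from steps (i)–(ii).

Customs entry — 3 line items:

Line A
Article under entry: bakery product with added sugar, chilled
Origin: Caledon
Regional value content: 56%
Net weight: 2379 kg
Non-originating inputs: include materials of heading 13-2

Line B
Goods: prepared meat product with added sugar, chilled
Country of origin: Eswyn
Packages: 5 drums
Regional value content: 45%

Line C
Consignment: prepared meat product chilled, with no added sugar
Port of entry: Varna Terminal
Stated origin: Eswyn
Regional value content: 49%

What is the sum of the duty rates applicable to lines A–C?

77%

Line A: bakery product → 13-2; chilled → 13-2-2; with added sugar → 13-2-2-1. Scheduled 21%. Caledon agreement on 13-2-1-1: 13-2-2-1 not covered; Caledon agreement on 13-1-2-2: 13-2-2-1 not covered. → 21%.
Line B: prepared meat product → 13-1; chilled → 13-1-1; with added sugar → 13-1-1-1. Scheduled 36%. Eswyn agreement on 13-1: RVC < 60%. → 36%.
Line C: prepared meat product → 13-1; chilled → 13-1-1; with no added sugar → 13-1-1-2. Scheduled 20%. Eswyn agreement on 13-1: RVC < 60%. → 20%.
Sum: 21% + 36% + 20% = 77%.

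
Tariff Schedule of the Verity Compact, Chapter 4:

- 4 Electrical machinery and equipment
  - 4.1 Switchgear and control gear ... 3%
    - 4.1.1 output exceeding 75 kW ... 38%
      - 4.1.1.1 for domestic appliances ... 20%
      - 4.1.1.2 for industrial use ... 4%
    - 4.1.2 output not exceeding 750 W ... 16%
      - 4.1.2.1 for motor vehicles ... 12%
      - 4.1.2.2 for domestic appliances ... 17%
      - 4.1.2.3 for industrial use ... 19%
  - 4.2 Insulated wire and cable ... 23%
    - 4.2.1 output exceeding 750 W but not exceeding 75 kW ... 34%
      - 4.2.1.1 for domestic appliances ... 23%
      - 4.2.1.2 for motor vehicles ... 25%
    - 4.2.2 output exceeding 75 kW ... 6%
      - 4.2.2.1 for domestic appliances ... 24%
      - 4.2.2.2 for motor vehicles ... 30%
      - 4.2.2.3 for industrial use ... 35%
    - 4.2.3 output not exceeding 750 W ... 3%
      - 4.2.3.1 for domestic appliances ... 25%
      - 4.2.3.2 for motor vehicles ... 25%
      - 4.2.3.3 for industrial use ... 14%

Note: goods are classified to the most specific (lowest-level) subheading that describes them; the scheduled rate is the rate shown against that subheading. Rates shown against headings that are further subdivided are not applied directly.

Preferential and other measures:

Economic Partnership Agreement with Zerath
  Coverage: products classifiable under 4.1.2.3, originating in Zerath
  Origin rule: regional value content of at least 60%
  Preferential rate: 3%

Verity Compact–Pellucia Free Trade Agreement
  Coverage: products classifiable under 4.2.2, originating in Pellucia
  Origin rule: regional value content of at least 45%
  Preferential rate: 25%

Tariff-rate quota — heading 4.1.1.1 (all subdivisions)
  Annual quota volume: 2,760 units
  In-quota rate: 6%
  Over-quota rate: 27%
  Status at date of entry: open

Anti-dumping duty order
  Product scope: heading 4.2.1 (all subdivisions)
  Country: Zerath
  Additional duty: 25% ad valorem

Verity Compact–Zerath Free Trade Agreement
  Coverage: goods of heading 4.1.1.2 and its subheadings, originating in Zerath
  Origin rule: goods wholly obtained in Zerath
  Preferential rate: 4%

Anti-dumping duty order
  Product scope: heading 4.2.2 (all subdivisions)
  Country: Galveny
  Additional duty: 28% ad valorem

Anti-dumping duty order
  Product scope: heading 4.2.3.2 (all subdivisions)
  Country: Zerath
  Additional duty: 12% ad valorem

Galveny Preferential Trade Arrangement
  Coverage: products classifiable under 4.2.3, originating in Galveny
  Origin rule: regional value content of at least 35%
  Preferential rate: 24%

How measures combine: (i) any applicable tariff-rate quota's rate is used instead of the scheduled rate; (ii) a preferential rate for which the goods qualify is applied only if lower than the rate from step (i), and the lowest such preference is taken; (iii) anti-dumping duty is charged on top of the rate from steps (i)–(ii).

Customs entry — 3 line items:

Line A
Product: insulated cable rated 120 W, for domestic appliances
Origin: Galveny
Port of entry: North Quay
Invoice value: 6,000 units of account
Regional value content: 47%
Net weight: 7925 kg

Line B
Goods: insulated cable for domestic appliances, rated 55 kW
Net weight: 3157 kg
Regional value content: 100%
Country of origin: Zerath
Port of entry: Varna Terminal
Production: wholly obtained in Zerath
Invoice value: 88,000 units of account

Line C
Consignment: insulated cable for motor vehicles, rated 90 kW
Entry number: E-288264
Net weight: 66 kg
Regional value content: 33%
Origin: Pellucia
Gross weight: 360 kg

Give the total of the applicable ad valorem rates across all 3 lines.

102%

Line A: insulated cable → 4.2; rated 120 W → 4.2.3; for domestic appliances → 4.2.3.1. Scheduled 25%. Galveny agreement on 4.2.3: RVC ≥ 35% → 24% available; preferential 24%. → 24%.
Line B: insulated cable → 4.2; rated 55 kW → 4.2.1; for domestic appliances → 4.2.1.1. Scheduled 23%. Zerath agreement on 4.1.2.3: 4.2.1.1 not covered; Zerath agreement on 4.1.1.2: 4.2.1.1 not covered; anti-dumping (Zerath, 4.2.1): +25%; total 23% + 25% = 48%. → 48%.
Line C: insulated cable → 4.2; rated 90 kW → 4.2.2; for motor vehicles → 4.2.2.2. Scheduled 30%. Pellucia agreement on 4.2.2: RVC < 45%. → 30%.
Sum: 24% + 48% + 30% = 102%.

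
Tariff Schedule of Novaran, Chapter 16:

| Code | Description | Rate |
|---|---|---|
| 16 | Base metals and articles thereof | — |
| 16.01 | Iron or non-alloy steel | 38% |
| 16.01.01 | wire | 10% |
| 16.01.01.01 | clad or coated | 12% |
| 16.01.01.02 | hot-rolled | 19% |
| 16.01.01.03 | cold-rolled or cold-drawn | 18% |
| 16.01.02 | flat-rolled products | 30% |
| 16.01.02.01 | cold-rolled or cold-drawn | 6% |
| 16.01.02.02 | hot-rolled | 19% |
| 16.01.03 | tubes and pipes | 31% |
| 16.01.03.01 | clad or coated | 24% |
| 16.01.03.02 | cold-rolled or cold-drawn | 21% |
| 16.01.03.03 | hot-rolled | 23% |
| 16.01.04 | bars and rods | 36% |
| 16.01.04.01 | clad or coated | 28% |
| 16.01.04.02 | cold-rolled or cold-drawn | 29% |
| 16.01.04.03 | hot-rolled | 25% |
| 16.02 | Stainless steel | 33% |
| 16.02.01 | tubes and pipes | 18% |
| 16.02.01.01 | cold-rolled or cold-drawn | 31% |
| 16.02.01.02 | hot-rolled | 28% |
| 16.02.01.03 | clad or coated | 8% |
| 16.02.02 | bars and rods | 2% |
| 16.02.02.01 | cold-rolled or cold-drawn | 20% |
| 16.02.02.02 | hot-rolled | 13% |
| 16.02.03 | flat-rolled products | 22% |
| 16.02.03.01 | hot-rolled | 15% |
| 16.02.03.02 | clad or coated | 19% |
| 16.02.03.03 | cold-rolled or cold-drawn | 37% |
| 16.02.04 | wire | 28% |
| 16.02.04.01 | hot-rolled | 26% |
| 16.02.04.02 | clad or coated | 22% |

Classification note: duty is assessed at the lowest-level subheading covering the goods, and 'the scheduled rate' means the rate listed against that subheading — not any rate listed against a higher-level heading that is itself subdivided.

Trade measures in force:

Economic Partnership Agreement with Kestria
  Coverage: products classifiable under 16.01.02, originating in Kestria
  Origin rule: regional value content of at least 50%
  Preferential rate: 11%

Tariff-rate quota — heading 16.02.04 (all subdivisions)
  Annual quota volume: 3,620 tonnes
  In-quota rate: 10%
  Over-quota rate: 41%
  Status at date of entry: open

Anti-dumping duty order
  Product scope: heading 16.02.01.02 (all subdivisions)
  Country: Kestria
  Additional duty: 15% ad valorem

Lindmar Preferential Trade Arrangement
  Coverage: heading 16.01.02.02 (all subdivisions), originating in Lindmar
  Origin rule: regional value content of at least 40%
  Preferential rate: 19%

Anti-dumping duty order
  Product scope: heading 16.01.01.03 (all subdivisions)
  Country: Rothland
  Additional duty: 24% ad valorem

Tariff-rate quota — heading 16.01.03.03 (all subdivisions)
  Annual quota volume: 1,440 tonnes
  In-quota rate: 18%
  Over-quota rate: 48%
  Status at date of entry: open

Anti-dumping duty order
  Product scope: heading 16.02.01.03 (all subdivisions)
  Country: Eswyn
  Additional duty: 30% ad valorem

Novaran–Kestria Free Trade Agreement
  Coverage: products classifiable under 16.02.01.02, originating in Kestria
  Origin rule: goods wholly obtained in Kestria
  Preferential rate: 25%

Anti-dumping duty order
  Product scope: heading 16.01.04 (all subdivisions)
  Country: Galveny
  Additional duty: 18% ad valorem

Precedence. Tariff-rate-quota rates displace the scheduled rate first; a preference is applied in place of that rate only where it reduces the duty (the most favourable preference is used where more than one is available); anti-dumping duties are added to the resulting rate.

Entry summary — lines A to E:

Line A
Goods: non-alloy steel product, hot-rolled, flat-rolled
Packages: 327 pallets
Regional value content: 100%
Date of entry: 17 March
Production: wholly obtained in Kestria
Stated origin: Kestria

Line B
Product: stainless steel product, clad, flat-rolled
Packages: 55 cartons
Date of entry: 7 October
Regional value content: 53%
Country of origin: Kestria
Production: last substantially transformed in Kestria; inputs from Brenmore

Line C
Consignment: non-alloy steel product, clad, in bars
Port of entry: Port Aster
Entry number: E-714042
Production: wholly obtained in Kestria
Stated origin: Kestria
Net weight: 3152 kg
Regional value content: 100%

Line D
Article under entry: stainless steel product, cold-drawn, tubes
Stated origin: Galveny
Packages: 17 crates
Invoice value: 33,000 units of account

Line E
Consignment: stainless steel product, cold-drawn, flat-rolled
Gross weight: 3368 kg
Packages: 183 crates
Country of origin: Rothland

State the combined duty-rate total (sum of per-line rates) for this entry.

Line A: non-alloy steel → 16.01; flat-rolled → 16.01.02; hot-rolled → 16.01.02.02. Scheduled 19%. Kestria agreement on 16.01.02: RVC ≥ 50% → 11% available; Kestria agreement on 16.02.01.02: 16.01.02.02 not covered; preferential 11%. → 11%.
Line B: stainless steel → 16.02; flat-rolled → 16.02.03; clad → 16.02.03.02. Scheduled 19%. Kestria agreement on 16.01.02: 16.02.03.02 not covered; Kestria agreement on 16.02.01.02: 16.02.03.02 not covered. → 19%.
Line C: non-alloy steel → 16.01; in bars → 16.01.04; clad → 16.01.04.01. Scheduled 28%. Kestria agreement on 16.01.02: 16.01.04.01 not covered; Kestria agreement on 16.02.01.02: 16.01.04.01 not covered. → 28%.
Line D: stainless steel → 16.02; tubes → 16.02.01; cold-drawn → 16.02.01.01. Scheduled 31%. No special measure applies. → 31%.
Line E: stainless steel → 16.02; flat-rolled → 16.02.03; cold-drawn → 16.02.03.03. Scheduled 37%. No special measure applies. → 37%.
Sum: 11% + 19% + 28% + 31% + 37% = 126%.

126%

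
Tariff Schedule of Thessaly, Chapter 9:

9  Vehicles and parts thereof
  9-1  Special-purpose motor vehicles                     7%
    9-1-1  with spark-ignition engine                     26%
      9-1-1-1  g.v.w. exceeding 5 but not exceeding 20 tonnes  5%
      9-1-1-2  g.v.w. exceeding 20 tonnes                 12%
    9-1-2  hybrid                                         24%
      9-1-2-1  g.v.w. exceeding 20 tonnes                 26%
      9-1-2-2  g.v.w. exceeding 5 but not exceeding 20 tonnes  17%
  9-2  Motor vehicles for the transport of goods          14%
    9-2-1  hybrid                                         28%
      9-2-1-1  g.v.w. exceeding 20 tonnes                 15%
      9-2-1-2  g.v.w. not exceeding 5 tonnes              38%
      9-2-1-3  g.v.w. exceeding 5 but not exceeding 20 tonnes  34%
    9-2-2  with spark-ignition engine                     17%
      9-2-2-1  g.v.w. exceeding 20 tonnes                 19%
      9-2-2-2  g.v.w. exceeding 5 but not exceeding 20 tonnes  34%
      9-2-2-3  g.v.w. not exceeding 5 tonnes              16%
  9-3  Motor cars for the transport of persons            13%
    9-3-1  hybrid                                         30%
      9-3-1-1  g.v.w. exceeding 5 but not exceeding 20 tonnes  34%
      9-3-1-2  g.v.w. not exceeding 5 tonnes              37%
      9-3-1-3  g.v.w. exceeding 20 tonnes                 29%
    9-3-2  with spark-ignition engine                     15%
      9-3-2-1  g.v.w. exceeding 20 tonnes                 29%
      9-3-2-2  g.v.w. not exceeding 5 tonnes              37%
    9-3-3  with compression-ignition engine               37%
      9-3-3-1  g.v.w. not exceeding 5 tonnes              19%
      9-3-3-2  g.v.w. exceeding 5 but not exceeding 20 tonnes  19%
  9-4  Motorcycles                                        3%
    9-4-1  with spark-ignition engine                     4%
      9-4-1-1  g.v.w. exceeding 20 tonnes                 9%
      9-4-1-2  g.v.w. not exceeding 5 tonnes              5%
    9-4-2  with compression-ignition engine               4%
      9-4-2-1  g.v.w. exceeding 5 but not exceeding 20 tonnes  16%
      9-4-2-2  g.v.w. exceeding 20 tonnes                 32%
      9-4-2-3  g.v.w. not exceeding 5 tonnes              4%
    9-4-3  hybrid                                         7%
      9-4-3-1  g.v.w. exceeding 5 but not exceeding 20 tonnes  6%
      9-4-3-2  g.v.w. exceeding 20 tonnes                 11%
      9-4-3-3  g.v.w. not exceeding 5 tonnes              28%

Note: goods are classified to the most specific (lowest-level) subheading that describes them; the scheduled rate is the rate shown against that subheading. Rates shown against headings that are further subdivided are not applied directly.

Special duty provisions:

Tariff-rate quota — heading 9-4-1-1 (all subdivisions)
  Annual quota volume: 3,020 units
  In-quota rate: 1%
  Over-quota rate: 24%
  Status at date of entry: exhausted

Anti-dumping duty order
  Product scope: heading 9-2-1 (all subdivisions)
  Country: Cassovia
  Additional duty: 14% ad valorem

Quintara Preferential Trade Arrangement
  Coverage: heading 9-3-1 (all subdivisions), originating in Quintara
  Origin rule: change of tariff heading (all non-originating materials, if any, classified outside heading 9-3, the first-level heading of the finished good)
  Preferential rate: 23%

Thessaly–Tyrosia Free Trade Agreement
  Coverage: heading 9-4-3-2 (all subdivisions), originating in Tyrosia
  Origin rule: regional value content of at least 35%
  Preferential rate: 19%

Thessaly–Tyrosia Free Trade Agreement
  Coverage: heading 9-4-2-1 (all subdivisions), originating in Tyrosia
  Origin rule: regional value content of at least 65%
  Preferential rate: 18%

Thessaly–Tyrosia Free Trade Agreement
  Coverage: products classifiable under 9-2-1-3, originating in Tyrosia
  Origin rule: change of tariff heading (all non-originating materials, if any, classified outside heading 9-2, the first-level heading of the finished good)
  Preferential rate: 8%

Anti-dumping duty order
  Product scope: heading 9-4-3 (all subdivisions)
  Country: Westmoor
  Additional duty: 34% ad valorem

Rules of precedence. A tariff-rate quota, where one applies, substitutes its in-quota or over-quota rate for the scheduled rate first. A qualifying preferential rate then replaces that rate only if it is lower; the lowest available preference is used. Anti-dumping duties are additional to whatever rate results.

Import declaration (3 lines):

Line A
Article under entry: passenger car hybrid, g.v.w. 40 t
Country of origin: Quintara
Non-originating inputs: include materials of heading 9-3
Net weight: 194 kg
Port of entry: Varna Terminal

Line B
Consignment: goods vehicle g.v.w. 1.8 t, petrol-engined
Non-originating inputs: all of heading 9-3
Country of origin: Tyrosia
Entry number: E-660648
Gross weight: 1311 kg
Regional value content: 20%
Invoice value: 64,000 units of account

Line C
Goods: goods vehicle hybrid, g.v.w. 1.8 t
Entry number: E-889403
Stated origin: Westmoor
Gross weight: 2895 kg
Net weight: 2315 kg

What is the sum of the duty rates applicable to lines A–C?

Line A: passenger car → 9-3; hybrid → 9-3-1; g.v.w. 40 t → 9-3-1-3. Scheduled 29%. Quintara agreement on 9-3-1: CTH not met. → 29%.
Line B: goods vehicle → 9-2; petrol-engined → 9-2-2; g.v.w. 1.8 t → 9-2-2-3. Scheduled 16%. Tyrosia agreement on 9-4-3-2: 9-2-2-3 not covered; Tyrosia agreement on 9-4-2-1: 9-2-2-3 not covered; Tyrosia agreement on 9-2-1-3: 9-2-2-3 not covered. → 16%.
Line C: goods vehicle → 9-2; hybrid → 9-2-1; g.v.w. 1.8 t → 9-2-1-2. Scheduled 38%. No special measure applies. → 38%.
Sum: 29% + 16% + 38% = 83%.

83%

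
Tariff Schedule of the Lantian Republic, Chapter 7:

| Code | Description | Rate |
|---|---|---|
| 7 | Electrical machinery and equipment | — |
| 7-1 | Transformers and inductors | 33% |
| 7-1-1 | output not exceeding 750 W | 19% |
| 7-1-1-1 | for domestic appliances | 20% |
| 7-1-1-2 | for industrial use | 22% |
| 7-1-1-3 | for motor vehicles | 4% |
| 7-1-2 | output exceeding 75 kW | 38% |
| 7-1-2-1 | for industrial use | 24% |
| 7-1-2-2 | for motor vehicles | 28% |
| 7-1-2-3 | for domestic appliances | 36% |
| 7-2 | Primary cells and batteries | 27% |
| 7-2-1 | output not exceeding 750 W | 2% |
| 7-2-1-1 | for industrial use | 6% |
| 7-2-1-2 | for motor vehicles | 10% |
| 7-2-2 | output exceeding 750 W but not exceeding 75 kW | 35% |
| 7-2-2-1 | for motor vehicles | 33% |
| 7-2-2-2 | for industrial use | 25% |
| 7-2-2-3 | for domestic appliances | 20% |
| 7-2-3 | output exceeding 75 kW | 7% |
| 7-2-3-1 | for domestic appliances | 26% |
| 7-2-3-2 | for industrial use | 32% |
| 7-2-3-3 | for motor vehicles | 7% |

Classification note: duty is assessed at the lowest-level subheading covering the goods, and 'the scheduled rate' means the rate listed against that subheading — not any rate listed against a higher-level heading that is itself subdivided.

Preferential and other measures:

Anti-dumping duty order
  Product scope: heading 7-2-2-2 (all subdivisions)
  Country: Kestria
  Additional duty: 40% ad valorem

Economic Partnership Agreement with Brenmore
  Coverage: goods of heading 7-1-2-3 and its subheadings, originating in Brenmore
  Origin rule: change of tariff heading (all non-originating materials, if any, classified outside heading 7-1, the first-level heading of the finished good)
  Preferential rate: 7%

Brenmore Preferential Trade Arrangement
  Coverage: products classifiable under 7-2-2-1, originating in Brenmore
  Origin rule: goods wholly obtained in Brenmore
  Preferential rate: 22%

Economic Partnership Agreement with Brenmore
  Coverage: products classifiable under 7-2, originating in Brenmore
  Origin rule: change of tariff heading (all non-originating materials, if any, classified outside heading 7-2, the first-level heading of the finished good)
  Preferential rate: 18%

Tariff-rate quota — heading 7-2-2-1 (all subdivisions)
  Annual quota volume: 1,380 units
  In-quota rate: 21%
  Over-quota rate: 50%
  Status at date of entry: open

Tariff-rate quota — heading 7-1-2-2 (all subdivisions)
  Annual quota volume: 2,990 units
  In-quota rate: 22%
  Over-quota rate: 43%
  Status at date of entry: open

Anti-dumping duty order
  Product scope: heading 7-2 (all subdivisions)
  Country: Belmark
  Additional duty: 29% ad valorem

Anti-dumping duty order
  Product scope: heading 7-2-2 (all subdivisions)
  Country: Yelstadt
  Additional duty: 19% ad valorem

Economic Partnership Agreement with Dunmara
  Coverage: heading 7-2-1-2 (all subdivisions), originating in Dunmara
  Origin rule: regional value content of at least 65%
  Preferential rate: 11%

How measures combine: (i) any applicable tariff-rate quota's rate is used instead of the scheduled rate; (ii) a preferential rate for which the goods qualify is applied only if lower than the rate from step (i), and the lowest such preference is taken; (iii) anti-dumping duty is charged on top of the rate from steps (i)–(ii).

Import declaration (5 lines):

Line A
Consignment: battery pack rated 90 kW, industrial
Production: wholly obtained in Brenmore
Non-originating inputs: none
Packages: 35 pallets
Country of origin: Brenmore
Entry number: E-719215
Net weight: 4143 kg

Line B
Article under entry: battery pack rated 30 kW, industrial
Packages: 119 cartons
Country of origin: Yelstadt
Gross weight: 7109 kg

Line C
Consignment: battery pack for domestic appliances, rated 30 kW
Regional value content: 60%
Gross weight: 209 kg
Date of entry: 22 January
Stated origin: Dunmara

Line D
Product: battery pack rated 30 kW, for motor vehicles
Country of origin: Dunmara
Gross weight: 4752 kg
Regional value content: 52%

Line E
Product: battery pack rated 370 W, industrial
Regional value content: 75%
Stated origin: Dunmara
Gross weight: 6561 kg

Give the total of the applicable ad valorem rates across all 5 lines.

Line A: battery pack → 7-2; rated 90 kW → 7-2-3; industrial → 7-2-3-2. Scheduled 32%. Brenmore agreement on 7-1-2-3: 7-2-3-2 not covered; Brenmore agreement on 7-2-2-1: 7-2-3-2 not covered; Brenmore agreement on 7-2: CTH met → 18% available; preferential 18%. → 18%.
Line B: battery pack → 7-2; rated 30 kW → 7-2-2; industrial → 7-2-2-2. Scheduled 25%. anti-dumping (Yelstadt, 7-2-2): +19%; total 25% + 19% = 44%. → 44%.
Line C: battery pack → 7-2; rated 30 kW → 7-2-2; for domestic appliances → 7-2-2-3. Scheduled 20%. Dunmara agreement on 7-2-1-2: 7-2-2-3 not covered. → 20%.
Line D: battery pack → 7-2; rated 30 kW → 7-2-2; for motor vehicles → 7-2-2-1. Scheduled 33%. quota on 7-2-2-1 open → in-quota 21%; Dunmara agreement on 7-2-1-2: 7-2-2-1 not covered. → 21%.
Line E: battery pack → 7-2; rated 370 W → 7-2-1; industrial → 7-2-1-1. Scheduled 6%. Dunmara agreement on 7-2-1-2: 7-2-1-1 not covered. → 6%.
Sum: 18% + 44% + 20% + 21% + 6% = 109%.

109%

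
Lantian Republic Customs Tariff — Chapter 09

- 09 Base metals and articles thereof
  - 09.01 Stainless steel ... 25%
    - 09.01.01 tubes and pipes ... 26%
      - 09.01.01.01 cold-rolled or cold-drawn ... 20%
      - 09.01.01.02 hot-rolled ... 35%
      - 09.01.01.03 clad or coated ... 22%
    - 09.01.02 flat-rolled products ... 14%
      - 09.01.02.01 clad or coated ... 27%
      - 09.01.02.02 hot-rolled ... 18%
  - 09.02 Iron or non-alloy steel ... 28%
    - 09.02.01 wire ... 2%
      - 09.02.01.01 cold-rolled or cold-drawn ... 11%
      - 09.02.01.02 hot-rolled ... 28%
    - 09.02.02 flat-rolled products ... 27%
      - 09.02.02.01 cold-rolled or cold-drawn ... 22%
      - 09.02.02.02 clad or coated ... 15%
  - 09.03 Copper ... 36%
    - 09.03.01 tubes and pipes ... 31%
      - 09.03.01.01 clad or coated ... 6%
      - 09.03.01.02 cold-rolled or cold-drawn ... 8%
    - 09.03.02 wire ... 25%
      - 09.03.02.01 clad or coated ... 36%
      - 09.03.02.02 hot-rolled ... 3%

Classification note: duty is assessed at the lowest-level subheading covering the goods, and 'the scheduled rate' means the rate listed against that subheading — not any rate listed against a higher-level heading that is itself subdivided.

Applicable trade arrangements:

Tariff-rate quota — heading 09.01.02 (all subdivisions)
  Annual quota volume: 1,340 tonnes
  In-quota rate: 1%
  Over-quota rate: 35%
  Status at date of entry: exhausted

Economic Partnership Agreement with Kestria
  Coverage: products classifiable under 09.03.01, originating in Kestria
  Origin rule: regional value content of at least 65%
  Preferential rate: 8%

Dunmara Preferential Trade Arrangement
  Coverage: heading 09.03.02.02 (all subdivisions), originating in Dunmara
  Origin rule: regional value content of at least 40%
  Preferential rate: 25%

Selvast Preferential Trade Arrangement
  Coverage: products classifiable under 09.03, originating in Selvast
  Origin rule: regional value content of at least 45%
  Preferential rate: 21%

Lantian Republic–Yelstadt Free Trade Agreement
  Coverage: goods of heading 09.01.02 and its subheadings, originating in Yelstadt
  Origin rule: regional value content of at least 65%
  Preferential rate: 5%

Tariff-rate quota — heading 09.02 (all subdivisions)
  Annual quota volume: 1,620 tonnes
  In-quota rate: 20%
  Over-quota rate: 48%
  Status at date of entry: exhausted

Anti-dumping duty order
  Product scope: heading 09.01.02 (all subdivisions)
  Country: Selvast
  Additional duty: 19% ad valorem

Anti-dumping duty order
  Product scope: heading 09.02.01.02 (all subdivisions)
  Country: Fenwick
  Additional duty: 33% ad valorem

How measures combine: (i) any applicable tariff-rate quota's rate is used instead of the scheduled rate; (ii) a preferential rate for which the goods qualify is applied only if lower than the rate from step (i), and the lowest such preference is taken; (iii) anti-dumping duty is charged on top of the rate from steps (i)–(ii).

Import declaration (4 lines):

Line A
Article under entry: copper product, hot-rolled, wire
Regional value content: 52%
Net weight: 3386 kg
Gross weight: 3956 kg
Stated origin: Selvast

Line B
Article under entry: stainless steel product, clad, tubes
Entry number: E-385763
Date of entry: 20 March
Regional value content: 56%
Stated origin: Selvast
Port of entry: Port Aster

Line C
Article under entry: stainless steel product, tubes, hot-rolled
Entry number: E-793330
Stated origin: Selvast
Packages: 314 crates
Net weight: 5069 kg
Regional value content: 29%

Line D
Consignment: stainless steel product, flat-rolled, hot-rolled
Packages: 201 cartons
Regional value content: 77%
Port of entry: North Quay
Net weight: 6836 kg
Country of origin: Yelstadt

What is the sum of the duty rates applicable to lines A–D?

65%

Line A: copper → 09.03; wire → 09.03.02; hot-rolled → 09.03.02.02. Scheduled 3%. Selvast agreement on 09.03: RVC ≥ 45% → 21% available; preference 21% not lower than 3% → no reduction. → 3%.
Line B: stainless steel → 09.01; tubes → 09.01.01; clad → 09.01.01.03. Scheduled 22%. Selvast agreement on 09.03: 09.01.01.03 not covered. → 22%.
Line C: stainless steel → 09.01; tubes → 09.01.01; hot-rolled → 09.01.01.02. Scheduled 35%. Selvast agreement on 09.03: 09.01.01.02 not covered. → 35%.
Line D: stainless steel → 09.01; flat-rolled → 09.01.02; hot-rolled → 09.01.02.02. Scheduled 18%. quota on 09.01.02 exhausted → over-quota 35%; Yelstadt agreement on 09.01.02: RVC ≥ 65% → 5% available; preferential 5%. → 5%.
Sum: 3% + 22% + 35% + 5% = 65%.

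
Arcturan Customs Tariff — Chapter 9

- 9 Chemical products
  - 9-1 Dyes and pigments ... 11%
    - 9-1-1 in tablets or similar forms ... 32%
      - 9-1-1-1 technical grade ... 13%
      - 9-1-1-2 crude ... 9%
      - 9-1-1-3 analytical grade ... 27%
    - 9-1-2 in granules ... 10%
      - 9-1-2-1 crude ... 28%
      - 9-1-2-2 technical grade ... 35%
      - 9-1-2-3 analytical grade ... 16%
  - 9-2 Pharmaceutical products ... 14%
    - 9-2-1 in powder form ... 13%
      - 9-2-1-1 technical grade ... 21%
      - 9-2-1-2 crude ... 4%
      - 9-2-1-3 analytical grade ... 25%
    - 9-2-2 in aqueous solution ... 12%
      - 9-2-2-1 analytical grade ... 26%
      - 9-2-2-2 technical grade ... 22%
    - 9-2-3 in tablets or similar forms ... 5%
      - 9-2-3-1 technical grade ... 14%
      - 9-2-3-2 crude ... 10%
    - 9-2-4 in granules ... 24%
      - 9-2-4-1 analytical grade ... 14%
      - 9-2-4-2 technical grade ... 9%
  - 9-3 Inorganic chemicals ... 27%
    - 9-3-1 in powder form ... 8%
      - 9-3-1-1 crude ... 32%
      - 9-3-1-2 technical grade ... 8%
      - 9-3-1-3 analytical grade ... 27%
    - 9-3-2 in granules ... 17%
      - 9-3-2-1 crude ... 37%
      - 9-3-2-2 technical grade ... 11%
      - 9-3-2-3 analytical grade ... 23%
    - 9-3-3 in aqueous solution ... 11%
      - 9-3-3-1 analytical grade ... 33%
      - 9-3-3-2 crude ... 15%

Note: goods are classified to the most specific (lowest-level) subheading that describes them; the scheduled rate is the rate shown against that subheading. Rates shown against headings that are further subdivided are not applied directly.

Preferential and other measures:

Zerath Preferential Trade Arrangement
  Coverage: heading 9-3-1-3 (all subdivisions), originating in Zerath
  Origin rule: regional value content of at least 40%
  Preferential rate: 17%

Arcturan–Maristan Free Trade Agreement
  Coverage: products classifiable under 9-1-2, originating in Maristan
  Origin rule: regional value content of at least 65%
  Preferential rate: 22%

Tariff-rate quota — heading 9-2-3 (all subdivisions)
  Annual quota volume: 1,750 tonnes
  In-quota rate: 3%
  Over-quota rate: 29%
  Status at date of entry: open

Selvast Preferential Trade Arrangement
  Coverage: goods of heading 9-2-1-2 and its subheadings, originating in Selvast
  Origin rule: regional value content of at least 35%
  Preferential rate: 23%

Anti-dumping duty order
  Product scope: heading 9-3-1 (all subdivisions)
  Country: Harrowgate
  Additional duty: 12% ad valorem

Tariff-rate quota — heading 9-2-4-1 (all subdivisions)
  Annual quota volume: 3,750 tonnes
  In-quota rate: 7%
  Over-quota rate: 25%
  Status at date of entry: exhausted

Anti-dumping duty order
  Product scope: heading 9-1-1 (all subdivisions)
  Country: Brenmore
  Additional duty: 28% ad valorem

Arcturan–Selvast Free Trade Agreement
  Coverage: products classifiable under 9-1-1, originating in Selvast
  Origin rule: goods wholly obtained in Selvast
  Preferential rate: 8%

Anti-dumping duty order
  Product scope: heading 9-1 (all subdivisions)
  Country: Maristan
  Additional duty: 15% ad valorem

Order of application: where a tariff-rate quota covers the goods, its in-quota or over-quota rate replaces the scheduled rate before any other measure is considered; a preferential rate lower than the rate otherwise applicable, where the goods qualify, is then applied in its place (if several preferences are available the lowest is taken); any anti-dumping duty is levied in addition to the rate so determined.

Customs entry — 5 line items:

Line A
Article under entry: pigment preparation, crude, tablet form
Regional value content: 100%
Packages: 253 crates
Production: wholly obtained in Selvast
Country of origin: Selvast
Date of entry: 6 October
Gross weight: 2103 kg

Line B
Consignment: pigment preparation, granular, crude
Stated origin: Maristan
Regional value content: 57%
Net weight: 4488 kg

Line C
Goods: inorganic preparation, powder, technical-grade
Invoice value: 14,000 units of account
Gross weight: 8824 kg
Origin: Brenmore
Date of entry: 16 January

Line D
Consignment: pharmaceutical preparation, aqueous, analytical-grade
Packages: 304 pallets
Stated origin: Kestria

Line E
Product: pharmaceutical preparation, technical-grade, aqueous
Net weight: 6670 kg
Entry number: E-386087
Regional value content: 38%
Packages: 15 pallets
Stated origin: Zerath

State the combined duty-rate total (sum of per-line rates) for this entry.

107%

Line A: pigment → 9-1; tablet form → 9-1-1; crude → 9-1-1-2. Scheduled 9%. Selvast agreement on 9-2-1-2: 9-1-1-2 not covered; Selvast agreement on 9-1-1: wholly obtained → 8% available; preferential 8%. → 8%.
Line B: pigment → 9-1; granular → 9-1-2; crude → 9-1-2-1. Scheduled 28%. Maristan agreement on 9-1-2: RVC < 65%; anti-dumping (Maristan, 9-1): +15%; total 28% + 15% = 43%. → 43%.
Line C: inorganic → 9-3; powder → 9-3-1; technical-grade → 9-3-1-2. Scheduled 8%. No special measure applies. → 8%.
Line D: pharmaceutical → 9-2; aqueous → 9-2-2; analytical-grade → 9-2-2-1. Scheduled 26%. No special measure applies. → 26%.
Line E: pharmaceutical → 9-2; aqueous → 9-2-2; technical-grade → 9-2-2-2. Scheduled 22%. Zerath agreement on 9-3-1-3: 9-2-2-2 not covered. → 22%.
Sum: 8% + 43% + 8% + 26% + 22% = 107%.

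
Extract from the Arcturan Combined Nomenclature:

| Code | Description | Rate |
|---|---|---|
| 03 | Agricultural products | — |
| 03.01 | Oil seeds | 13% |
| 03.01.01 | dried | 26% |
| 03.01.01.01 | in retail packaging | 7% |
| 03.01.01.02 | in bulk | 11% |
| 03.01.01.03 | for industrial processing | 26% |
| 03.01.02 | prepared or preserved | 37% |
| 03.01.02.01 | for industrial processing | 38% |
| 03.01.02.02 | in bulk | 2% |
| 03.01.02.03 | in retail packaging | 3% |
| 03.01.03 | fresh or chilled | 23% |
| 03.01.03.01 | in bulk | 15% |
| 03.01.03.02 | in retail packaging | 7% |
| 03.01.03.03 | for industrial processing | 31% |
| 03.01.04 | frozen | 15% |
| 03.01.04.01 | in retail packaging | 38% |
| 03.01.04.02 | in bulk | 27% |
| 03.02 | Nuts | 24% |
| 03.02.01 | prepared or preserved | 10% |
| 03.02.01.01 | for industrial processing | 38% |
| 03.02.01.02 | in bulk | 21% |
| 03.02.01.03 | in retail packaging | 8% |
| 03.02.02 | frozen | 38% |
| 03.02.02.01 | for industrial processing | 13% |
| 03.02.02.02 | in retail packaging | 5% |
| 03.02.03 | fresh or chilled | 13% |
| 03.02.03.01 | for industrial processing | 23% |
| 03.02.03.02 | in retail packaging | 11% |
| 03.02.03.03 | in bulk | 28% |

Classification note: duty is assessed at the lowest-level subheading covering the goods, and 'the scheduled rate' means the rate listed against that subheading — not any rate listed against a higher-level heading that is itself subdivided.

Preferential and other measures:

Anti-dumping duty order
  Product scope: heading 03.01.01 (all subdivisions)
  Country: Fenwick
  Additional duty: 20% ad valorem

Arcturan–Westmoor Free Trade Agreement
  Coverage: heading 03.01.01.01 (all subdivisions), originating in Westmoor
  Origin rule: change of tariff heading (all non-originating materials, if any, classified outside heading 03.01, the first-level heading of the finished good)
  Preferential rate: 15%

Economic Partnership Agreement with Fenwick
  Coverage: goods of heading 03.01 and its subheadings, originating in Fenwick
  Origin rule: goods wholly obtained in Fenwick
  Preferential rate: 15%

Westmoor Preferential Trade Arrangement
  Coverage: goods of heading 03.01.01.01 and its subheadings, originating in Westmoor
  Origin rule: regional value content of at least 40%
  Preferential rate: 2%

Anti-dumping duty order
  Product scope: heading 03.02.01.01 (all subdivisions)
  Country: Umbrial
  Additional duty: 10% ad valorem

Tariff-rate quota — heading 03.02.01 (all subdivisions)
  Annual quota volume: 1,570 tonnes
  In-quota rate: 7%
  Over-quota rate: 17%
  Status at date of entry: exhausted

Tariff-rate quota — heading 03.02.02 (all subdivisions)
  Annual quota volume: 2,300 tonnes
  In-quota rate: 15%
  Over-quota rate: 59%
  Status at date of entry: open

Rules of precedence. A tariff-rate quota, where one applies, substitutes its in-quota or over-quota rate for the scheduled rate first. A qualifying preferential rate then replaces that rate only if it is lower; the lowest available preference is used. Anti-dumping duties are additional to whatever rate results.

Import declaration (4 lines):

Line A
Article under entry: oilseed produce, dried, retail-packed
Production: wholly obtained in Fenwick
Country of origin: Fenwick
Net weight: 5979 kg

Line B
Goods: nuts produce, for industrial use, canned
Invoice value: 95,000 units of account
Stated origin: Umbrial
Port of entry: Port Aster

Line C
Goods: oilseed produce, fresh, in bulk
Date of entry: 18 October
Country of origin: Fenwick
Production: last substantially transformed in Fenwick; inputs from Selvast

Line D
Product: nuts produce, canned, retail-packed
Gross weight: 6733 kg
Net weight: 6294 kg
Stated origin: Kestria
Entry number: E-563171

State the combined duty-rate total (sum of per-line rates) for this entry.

Line A: oilseed → 03.01; dried → 03.01.01; retail-packed → 03.01.01.01. Scheduled 7%. Fenwick agreement on 03.01: wholly obtained → 15% available; preference 15% not lower than 7% → no reduction; anti-dumping (Fenwick, 03.01.01): +20%; total 7% + 20% = 27%. → 27%.
Line B: nuts → 03.02; canned → 03.02.01; for industrial use → 03.02.01.01. Scheduled 38%. quota on 03.02.01 exhausted → over-quota 17%; anti-dumping (Umbrial, 03.02.01.01): +10%; total 17% + 10% = 27%. → 27%.
Line C: oilseed → 03.01; fresh → 03.01.03; in bulk → 03.01.03.01. Scheduled 15%. Fenwick agreement on 03.01: not wholly obtained. → 15%.
Line D: nuts → 03.02; canned → 03.02.01; retail-packed → 03.02.01.03. Scheduled 8%. quota on 03.02.01 exhausted → over-quota 17%. → 17%.
Sum: 27% + 27% + 15% + 17% = 86%.

86%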